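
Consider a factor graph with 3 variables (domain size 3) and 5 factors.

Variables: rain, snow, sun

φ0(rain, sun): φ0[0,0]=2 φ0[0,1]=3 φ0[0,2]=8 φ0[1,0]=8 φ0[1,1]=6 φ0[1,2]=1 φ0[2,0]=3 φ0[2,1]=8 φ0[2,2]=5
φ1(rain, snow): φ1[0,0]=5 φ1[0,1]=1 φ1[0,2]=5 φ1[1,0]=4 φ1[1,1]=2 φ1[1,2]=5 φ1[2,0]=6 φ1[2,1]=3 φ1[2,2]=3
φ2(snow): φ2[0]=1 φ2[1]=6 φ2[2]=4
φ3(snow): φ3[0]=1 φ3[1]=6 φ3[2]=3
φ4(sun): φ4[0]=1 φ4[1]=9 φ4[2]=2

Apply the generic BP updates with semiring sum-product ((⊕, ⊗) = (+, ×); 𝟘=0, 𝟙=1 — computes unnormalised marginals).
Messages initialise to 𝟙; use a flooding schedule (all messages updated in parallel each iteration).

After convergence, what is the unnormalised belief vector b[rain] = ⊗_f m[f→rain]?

init: all messages = 𝟙 over 3 values
r1 m[φ0→rain] = [13, 15, 16]
r1 m[φ0→sun] = [13, 17, 14]
r1 m[φ1→rain] = [11, 11, 12]
r1 m[φ1→snow] = [15, 6, 13]
r1 m[φ2→snow] = [1, 6, 4]
r1 m[φ3→snow] = [1, 6, 3]
r1 m[φ4→sun] = [1, 9, 2]
r1 m[rain→φ0] = [1, 1, 1]
r1 m[rain→φ1] = [1, 1, 1]
r1 m[snow→φ1] = [1, 1, 1]
r1 m[snow→φ2] = [1, 1, 1]
r1 m[snow→φ3] = [1, 1, 1]
r1 m[sun→φ0] = [1, 1, 1]
r1 m[sun→φ4] = [1, 1, 1]
r2 m[φ0→rain] = [13, 15, 16]
r2 m[φ0→sun] = [13, 17, 14]
r2 m[φ1→rain] = [11, 11, 12]
r2 m[φ1→snow] = [15, 6, 13]
r2 m[φ2→snow] = [1, 6, 4]
r2 m[φ3→snow] = [1, 6, 3]
r2 m[φ4→sun] = [1, 9, 2]
r2 m[rain→φ0] = [11, 11, 12]
r2 m[rain→φ1] = [13, 15, 16]
r2 m[snow→φ1] = [1, 36, 12]
r2 m[snow→φ2] = [15, 36, 39]
r2 m[snow→φ3] = [15, 36, 52]
r2 m[sun→φ0] = [1, 9, 2]
r2 m[sun→φ4] = [13, 17, 14]
r3 m[φ0→rain] = [45, 64, 85]
r3 m[φ0→sun] = [146, 195, 159]
r3 m[φ1→rain] = [101, 136, 150]
r3 m[φ1→snow] = [221, 91, 188]
r3 m[φ2→snow] = [1, 6, 4]
r3 m[φ3→snow] = [1, 6, 3]
r3 m[φ4→sun] = [1, 9, 2]
r3 m[rain→φ0] = [11, 11, 12]
r3 m[rain→φ1] = [13, 15, 16]
r3 m[snow→φ1] = [1, 36, 12]
r3 m[snow→φ2] = [15, 36, 39]
r3 m[snow→φ3] = [15, 36, 52]
r3 m[sun→φ0] = [1, 9, 2]
r3 m[sun→φ4] = [13, 17, 14]
r4 m[φ0→rain] = [45, 64, 85]
r4 m[φ0→sun] = [146, 195, 159]
r4 m[φ1→rain] = [101, 136, 150]
r4 m[φ1→snow] = [221, 91, 188]
r4 m[φ2→snow] = [1, 6, 4]
r4 m[φ3→snow] = [1, 6, 3]
r4 m[φ4→sun] = [1, 9, 2]
r4 m[rain→φ0] = [101, 136, 150]
r4 m[rain→φ1] = [45, 64, 85]
r4 m[snow→φ1] = [1, 36, 12]
r4 m[snow→φ2] = [221, 546, 564]
r4 m[snow→φ3] = [221, 546, 752]
r4 m[sun→φ0] = [1, 9, 2]
r4 m[sun→φ4] = [146, 195, 159]
r5 m[φ0→rain] = [45, 64, 85]
r5 m[φ0→sun] = [1740, 2319, 1694]
r5 m[φ1→rain] = [101, 136, 150]
r5 m[φ1→snow] = [991, 428, 800]
r5 m[φ2→snow] = [1, 6, 4]
r5 m[φ3→snow] = [1, 6, 3]
r5 m[φ4→sun] = [1, 9, 2]
r5 m[rain→φ0] = [101, 136, 150]
r5 m[rain→φ1] = [45, 64, 85]
r5 m[snow→φ1] = [1, 36, 12]
r5 m[snow→φ2] = [221, 546, 564]
r5 m[snow→φ3] = [221, 546, 752]
r5 m[sun→φ0] = [1, 9, 2]
r5 m[sun→φ4] = [146, 195, 159]
r6 m[φ0→rain] = [45, 64, 85]
r6 m[φ0→sun] = [1740, 2319, 1694]
r6 m[φ1→rain] = [101, 136, 150]
r6 m[φ1→snow] = [991, 428, 800]
r6 m[φ2→snow] = [1, 6, 4]
r6 m[φ3→snow] = [1, 6, 3]
r6 m[φ4→sun] = [1, 9, 2]
r6 m[rain→φ0] = [101, 136, 150]
r6 m[rain→φ1] = [45, 64, 85]
r6 m[snow→φ1] = [1, 36, 12]
r6 m[snow→φ2] = [991, 2568, 2400]
r6 m[snow→φ3] = [991, 2568, 3200]
r6 m[sun→φ0] = [1, 9, 2]
r6 m[sun→φ4] = [1740, 2319, 1694]
r7 m[φ0→rain] = [45, 64, 85]
r7 m[φ0→sun] = [1740, 2319, 1694]
r7 m[φ1→rain] = [101, 136, 150]
r7 m[φ1→snow] = [991, 428, 800]
r7 m[φ2→snow] = [1, 6, 4]
r7 m[φ3→snow] = [1, 6, 3]
r7 m[φ4→sun] = [1, 9, 2]
r7 m[rain→φ0] = [101, 136, 150]
r7 m[rain→φ1] = [45, 64, 85]
r7 m[snow→φ1] = [1, 36, 12]
r7 m[snow→φ2] = [991, 2568, 2400]
r7 m[snow→φ3] = [991, 2568, 3200]
r7 m[sun→φ0] = [1, 9, 2]
r7 m[sun→φ4] = [1740, 2319, 1694]
fixed point reached at round 7
b[rain] = ⊗ incoming = [4545, 8704, 12750]

b[rain] = [4545, 8704, 12750]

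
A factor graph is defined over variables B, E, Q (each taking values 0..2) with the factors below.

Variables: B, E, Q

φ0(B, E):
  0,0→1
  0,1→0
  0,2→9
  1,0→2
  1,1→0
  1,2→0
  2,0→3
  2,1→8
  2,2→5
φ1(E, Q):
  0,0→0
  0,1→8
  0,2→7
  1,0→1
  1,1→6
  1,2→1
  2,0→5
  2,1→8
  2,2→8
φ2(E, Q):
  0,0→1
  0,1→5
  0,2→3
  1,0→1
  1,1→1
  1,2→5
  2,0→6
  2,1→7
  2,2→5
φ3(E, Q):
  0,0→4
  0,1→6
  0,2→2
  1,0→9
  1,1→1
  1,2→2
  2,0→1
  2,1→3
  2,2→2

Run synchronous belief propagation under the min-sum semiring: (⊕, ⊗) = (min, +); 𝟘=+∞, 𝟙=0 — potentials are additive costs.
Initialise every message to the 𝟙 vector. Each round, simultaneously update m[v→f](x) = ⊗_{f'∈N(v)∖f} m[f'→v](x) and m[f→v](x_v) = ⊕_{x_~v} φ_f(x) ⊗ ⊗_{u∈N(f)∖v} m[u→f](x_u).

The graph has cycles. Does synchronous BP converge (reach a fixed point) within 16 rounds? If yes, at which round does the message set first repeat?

NOT CONVERGED within 16 rounds

init: all messages = 𝟙 over 3 values
r1 m[φ0→B] = [0, 0, 3]
r1 m[φ0→E] = [1, 0, 0]
r1 m[φ1→E] = [0, 1, 5]
r1 m[φ1→Q] = [0, 6, 1]
r1 m[φ2→E] = [1, 1, 5]
r1 m[φ2→Q] = [1, 1, 3]
r1 m[φ3→E] = [2, 1, 1]
r1 m[φ3→Q] = [1, 1, 2]
r1 m[B→φ0] = [0, 0, 0]
r1 m[E→φ0] = [0, 0, 0]
r1 m[E→φ1] = [0, 0, 0]
r1 m[E→φ2] = [0, 0, 0]
r1 m[E→φ3] = [0, 0, 0]
r1 m[Q→φ1] = [0, 0, 0]
r1 m[Q→φ2] = [0, 0, 0]
r1 m[Q→φ3] = [0, 0, 0]
r2 m[φ0→B] = [0, 0, 3]
r2 m[φ0→E] = [1, 0, 0]
r2 m[φ1→E] = [0, 1, 5]
r2 m[φ1→Q] = [0, 6, 1]
r2 m[φ2→E] = [1, 1, 5]
r2 m[φ2→Q] = [1, 1, 3]
r2 m[φ3→E] = [2, 1, 1]
r2 m[φ3→Q] = [1, 1, 2]
r2 m[B→φ0] = [0, 0, 0]
r2 m[E→φ0] = [3, 3, 11]
r2 m[E→φ1] = [4, 2, 6]
r2 m[E→φ2] = [3, 2, 6]
r2 m[E→φ3] = [2, 2, 10]
r2 m[Q→φ1] = [2, 2, 5]
r2 m[Q→φ2] = [1, 7, 3]
r2 m[Q→φ3] = [1, 7, 4]
r3 m[φ0→B] = [3, 3, 6]
r3 m[φ0→E] = [1, 0, 0]
r3 m[φ1→E] = [2, 3, 7]
r3 m[φ1→Q] = [3, 8, 3]
r3 m[φ2→E] = [2, 2, 7]
r3 m[φ2→Q] = [3, 3, 6]
r3 m[φ3→E] = [5, 6, 2]
r3 m[φ3→Q] = [6, 3, 4]
r3 m[B→φ0] = [0, 0, 0]
r3 m[E→φ0] = [3, 3, 11]
r3 m[E→φ1] = [4, 2, 6]
r3 m[E→φ2] = [3, 2, 6]
r3 m[E→φ3] = [2, 2, 10]
r3 m[Q→φ1] = [2, 2, 5]
r3 m[Q→φ2] = [1, 7, 3]
r3 m[Q→φ3] = [1, 7, 4]
r4 m[φ0→B] = [3, 3, 6]
r4 m[φ0→E] = [1, 0, 0]
r4 m[φ1→E] = [2, 3, 7]
r4 m[φ1→Q] = [3, 8, 3]
r4 m[φ2→E] = [2, 2, 7]
r4 m[φ2→Q] = [3, 3, 6]
r4 m[φ3→E] = [5, 6, 2]
r4 m[φ3→Q] = [6, 3, 4]
r4 m[B→φ0] = [0, 0, 0]
r4 m[E→φ0] = [9, 11, 16]
r4 m[E→φ1] = [8, 8, 9]
r4 m[E→φ2] = [8, 9, 9]
r4 m[E→φ3] = [5, 5, 14]
r4 m[Q→φ1] = [9, 6, 10]
r4 m[Q→φ2] = [9, 11, 7]
r4 m[Q→φ3] = [6, 11, 9]
r5 m[φ0→B] = [10, 11, 12]
r5 m[φ0→E] = [1, 0, 0]
r5 m[φ1→E] = [9, 10, 14]
r5 m[φ1→Q] = [8, 14, 9]
r5 m[φ2→E] = [10, 10, 12]
r5 m[φ2→Q] = [9, 10, 11]
r5 m[φ3→E] = [10, 11, 7]
r5 m[φ3→Q] = [9, 6, 7]
r5 m[B→φ0] = [0, 0, 0]
r5 m[E→φ0] = [9, 11, 16]
r5 m[E→φ1] = [8, 8, 9]
r5 m[E→φ2] = [8, 9, 9]
r5 m[E→φ3] = [5, 5, 14]
r5 m[Q→φ1] = [9, 6, 10]
r5 m[Q→φ2] = [9, 11, 7]
r5 m[Q→φ3] = [6, 11, 9]
r6 m[φ0→B] = [10, 11, 12]
r6 m[φ0→E] = [1, 0, 0]
r6 m[φ1→E] = [9, 10, 14]
r6 m[φ1→Q] = [8, 14, 9]
r6 m[φ2→E] = [10, 10, 12]
r6 m[φ2→Q] = [9, 10, 11]
r6 m[φ3→E] = [10, 11, 7]
r6 m[φ3→Q] = [9, 6, 7]
r6 m[B→φ0] = [0, 0, 0]
r6 m[E→φ0] = [29, 31, 33]
r6 m[E→φ1] = [21, 21, 19]
r6 m[E→φ2] = [20, 21, 21]
r6 m[E→φ3] = [20, 20, 26]
r6 m[Q→φ1] = [18, 16, 18]
r6 m[Q→φ2] = [17, 20, 16]
r6 m[Q→φ3] = [17, 24, 20]
r7 m[φ0→B] = [30, 31, 32]
r7 m[φ0→E] = [1, 0, 0]
r7 m[φ1→E] = [18, 19, 23]
r7 m[φ1→Q] = [21, 27, 22]
r7 m[φ2→E] = [18, 18, 21]
r7 m[φ2→Q] = [21, 22, 23]
r7 m[φ3→E] = [21, 22, 18]
r7 m[φ3→Q] = [24, 21, 22]
r7 m[B→φ0] = [0, 0, 0]
r7 m[E→φ0] = [29, 31, 33]
r7 m[E→φ1] = [21, 21, 19]
r7 m[E→φ2] = [20, 21, 21]
r7 m[E→φ3] = [20, 20, 26]
r7 m[Q→φ1] = [18, 16, 18]
r7 m[Q→φ2] = [17, 20, 16]
r7 m[Q→φ3] = [17, 24, 20]
r8 m[φ0→B] = [30, 31, 32]
r8 m[φ0→E] = [1, 0, 0]
r8 m[φ1→E] = [18, 19, 23]
r8 m[φ1→Q] = [21, 27, 22]
r8 m[φ2→E] = [18, 18, 21]
r8 m[φ2→Q] = [21, 22, 23]
r8 m[φ3→E] = [21, 22, 18]
r8 m[φ3→Q] = [24, 21, 22]
r8 m[B→φ0] = [0, 0, 0]
r8 m[E→φ0] = [57, 59, 62]
r8 m[E→φ1] = [40, 40, 39]
r8 m[E→φ2] = [40, 41, 41]
r8 m[E→φ3] = [37, 37, 44]
r8 m[Q→φ1] = [45, 43, 45]
r8 m[Q→φ2] = [45, 48, 44]
r8 m[Q→φ3] = [42, 49, 45]
r9 m[φ0→B] = [58, 59, 60]
r9 m[φ0→E] = [1, 0, 0]
r9 m[φ1→E] = [45, 46, 50]
r9 m[φ1→Q] = [40, 46, 41]
r9 m[φ2→E] = [46, 46, 49]
r9 m[φ2→Q] = [41, 42, 43]
r9 m[φ3→E] = [46, 47, 43]
r9 m[φ3→Q] = [41, 38, 39]
r9 m[B→φ0] = [0, 0, 0]
r9 m[E→φ0] = [57, 59, 62]
r9 m[E→φ1] = [40, 40, 39]
r9 m[E→φ2] = [40, 41, 41]
r9 m[E→φ3] = [37, 37, 44]
r9 m[Q→φ1] = [45, 43, 45]
r9 m[Q→φ2] = [45, 48, 44]
r9 m[Q→φ3] = [42, 49, 45]
r10 m[φ0→B] = [58, 59, 60]
r10 m[φ0→E] = [1, 0, 0]
r10 m[φ1→E] = [45, 46, 50]
r10 m[φ1→Q] = [40, 46, 41]
r10 m[φ2→E] = [46, 46, 49]
r10 m[φ2→Q] = [41, 42, 43]
r10 m[φ3→E] = [46, 47, 43]
r10 m[φ3→Q] = [41, 38, 39]
r10 m[B→φ0] = [0, 0, 0]
r10 m[E→φ0] = [137, 139, 142]
r10 m[E→φ1] = [93, 93, 92]
r10 m[E→φ2] = [92, 93, 93]
r10 m[E→φ3] = [92, 92, 99]
r10 m[Q→φ1] = [82, 80, 82]
r10 m[Q→φ2] = [81, 84, 80]
r10 m[Q→φ3] = [81, 88, 84]
r11 m[φ0→B] = [138, 139, 140]
r11 m[φ0→E] = [1, 0, 0]
r11 m[φ1→E] = [82, 83, 87]
r11 m[φ1→Q] = [93, 99, 94]
r11 m[φ2→E] = [82, 82, 85]
r11 m[φ2→Q] = [93, 94, 95]
r11 m[φ3→E] = [85, 86, 82]
r11 m[φ3→Q] = [96, 93, 94]
r11 m[B→φ0] = [0, 0, 0]
r11 m[E→φ0] = [137, 139, 142]
r11 m[E→φ1] = [93, 93, 92]
r11 m[E→φ2] = [92, 93, 93]
r11 m[E→φ3] = [92, 92, 99]
r11 m[Q→φ1] = [82, 80, 82]
r11 m[Q→φ2] = [81, 84, 80]
r11 m[Q→φ3] = [81, 88, 84]
r12 m[φ0→B] = [138, 139, 140]
r12 m[φ0→E] = [1, 0, 0]
r12 m[φ1→E] = [82, 83, 87]
r12 m[φ1→Q] = [93, 99, 94]
r12 m[φ2→E] = [82, 82, 85]
r12 m[φ2→Q] = [93, 94, 95]
r12 m[φ3→E] = [85, 86, 82]
r12 m[φ3→Q] = [96, 93, 94]
r12 m[B→φ0] = [0, 0, 0]
r12 m[E→φ0] = [249, 251, 254]
r12 m[E→φ1] = [168, 168, 167]
r12 m[E→φ2] = [168, 169, 169]
r12 m[E→φ3] = [165, 165, 172]
r12 m[Q→φ1] = [189, 187, 189]
r12 m[Q→φ2] = [189, 192, 188]
r12 m[Q→φ3] = [186, 193, 189]
r13 m[φ0→B] = [250, 251, 252]
r13 m[φ0→E] = [1, 0, 0]
r13 m[φ1→E] = [189, 190, 194]
r13 m[φ1→Q] = [168, 174, 169]
r13 m[φ2→E] = [190, 190, 193]
r13 m[φ2→Q] = [169, 170, 171]
r13 m[φ3→E] = [190, 191, 187]
r13 m[φ3→Q] = [169, 166, 167]
r13 m[B→φ0] = [0, 0, 0]
r13 m[E→φ0] = [249, 251, 254]
r13 m[E→φ1] = [168, 168, 167]
r13 m[E→φ2] = [168, 169, 169]
r13 m[E→φ3] = [165, 165, 172]
r13 m[Q→φ1] = [189, 187, 189]
r13 m[Q→φ2] = [189, 192, 188]
r13 m[Q→φ3] = [186, 193, 189]
r14 m[φ0→B] = [250, 251, 252]
r14 m[φ0→E] = [1, 0, 0]
r14 m[φ1→E] = [189, 190, 194]
r14 m[φ1→Q] = [168, 174, 169]
r14 m[φ2→E] = [190, 190, 193]
r14 m[φ2→Q] = [169, 170, 171]
r14 m[φ3→E] = [190, 191, 187]
r14 m[φ3→Q] = [169, 166, 167]
r14 m[B→φ0] = [0, 0, 0]
r14 m[E→φ0] = [569, 571, 574]
r14 m[E→φ1] = [381, 381, 380]
r14 m[E→φ2] = [380, 381, 381]
r14 m[E→φ3] = [380, 380, 387]
r14 m[Q→φ1] = [338, 336, 338]
r14 m[Q→φ2] = [337, 340, 336]
r14 m[Q→φ3] = [337, 344, 340]
r15 m[φ0→B] = [570, 571, 572]
r15 m[φ0→E] = [1, 0, 0]
r15 m[φ1→E] = [338, 339, 343]
r15 m[φ1→Q] = [381, 387, 382]
r15 m[φ2→E] = [338, 338, 341]
r15 m[φ2→Q] = [381, 382, 383]
r15 m[φ3→E] = [341, 342, 338]
r15 m[φ3→Q] = [384, 381, 382]
r15 m[B→φ0] = [0, 0, 0]
r15 m[E→φ0] = [569, 571, 574]
r15 m[E→φ1] = [381, 381, 380]
r15 m[E→φ2] = [380, 381, 381]
r15 m[E→φ3] = [380, 380, 387]
r15 m[Q→φ1] = [338, 336, 338]
r15 m[Q→φ2] = [337, 340, 336]
r15 m[Q→φ3] = [337, 344, 340]
r16 m[φ0→B] = [570, 571, 572]
r16 m[φ0→E] = [1, 0, 0]
r16 m[φ1→E] = [338, 339, 343]
r16 m[φ1→Q] = [381, 387, 382]
r16 m[φ2→E] = [338, 338, 341]
r16 m[φ2→Q] = [381, 382, 383]
r16 m[φ3→E] = [341, 342, 338]
r16 m[φ3→Q] = [384, 381, 382]
r16 m[B→φ0] = [0, 0, 0]
r16 m[E→φ0] = [1017, 1019, 1022]
r16 m[E→φ1] = [680, 680, 679]
r16 m[E→φ2] = [680, 681, 681]
r16 m[E→φ3] = [677, 677, 684]
r16 m[Q→φ1] = [765, 763, 765]
r16 m[Q→φ2] = [765, 768, 764]
r16 m[Q→φ3] = [762, 769, 765]
no fixed point within 16 rounds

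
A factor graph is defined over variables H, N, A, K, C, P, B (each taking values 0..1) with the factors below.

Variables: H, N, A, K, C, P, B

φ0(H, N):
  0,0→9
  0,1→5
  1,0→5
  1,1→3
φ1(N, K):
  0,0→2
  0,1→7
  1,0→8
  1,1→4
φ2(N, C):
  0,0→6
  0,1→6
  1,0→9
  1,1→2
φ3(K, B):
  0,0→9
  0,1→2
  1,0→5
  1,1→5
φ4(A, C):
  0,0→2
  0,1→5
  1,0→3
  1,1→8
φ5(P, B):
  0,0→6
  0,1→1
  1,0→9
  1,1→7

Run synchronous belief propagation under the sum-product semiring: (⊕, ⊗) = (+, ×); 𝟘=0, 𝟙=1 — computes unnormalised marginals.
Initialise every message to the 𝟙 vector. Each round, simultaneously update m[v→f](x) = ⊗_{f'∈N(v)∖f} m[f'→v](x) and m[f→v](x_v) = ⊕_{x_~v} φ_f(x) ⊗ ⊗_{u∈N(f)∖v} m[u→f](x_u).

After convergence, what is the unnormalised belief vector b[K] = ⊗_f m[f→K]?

b[K] = [1142768, 1478440]

init: all messages = 𝟙 over 2 values
r1 m[φ0→H] = [14, 8]
r1 m[φ0→N] = [14, 8]
r1 m[φ1→N] = [9, 12]
r1 m[φ1→K] = [10, 11]
r1 m[φ2→N] = [12, 11]
r1 m[φ2→C] = [15, 8]
r1 m[φ3→K] = [11, 10]
r1 m[φ3→B] = [14, 7]
r1 m[φ4→A] = [7, 11]
r1 m[φ4→C] = [5, 13]
r1 m[φ5→P] = [7, 16]
r1 m[φ5→B] = [15, 8]
r1 m[H→φ0] = [1, 1]
r1 m[N→φ0] = [1, 1]
r1 m[N→φ1] = [1, 1]
r1 m[N→φ2] = [1, 1]
r1 m[A→φ4] = [1, 1]
r1 m[K→φ1] = [1, 1]
r1 m[K→φ3] = [1, 1]
r1 m[C→φ2] = [1, 1]
r1 m[C→φ4] = [1, 1]
r1 m[P→φ5] = [1, 1]
r1 m[B→φ3] = [1, 1]
r1 m[B→φ5] = [1, 1]
r2 m[φ0→H] = [14, 8]
r2 m[φ0→N] = [14, 8]
r2 m[φ1→N] = [9, 12]
r2 m[φ1→K] = [10, 11]
r2 m[φ2→N] = [12, 11]
r2 m[φ2→C] = [15, 8]
r2 m[φ3→K] = [11, 10]
r2 m[φ3→B] = [14, 7]
r2 m[φ4→A] = [7, 11]
r2 m[φ4→C] = [5, 13]
r2 m[φ5→P] = [7, 16]
r2 m[φ5→B] = [15, 8]
r2 m[H→φ0] = [1, 1]
r2 m[N→φ0] = [108, 132]
r2 m[N→φ1] = [168, 88]
r2 m[N→φ2] = [126, 96]
r2 m[A→φ4] = [1, 1]
r2 m[K→φ1] = [11, 10]
r2 m[K→φ3] = [10, 11]
r2 m[C→φ2] = [5, 13]
r2 m[C→φ4] = [15, 8]
r2 m[P→φ5] = [1, 1]
r2 m[B→φ3] = [15, 8]
r2 m[B→φ5] = [14, 7]
r3 m[φ0→H] = [1632, 936]
r3 m[φ0→N] = [14, 8]
r3 m[φ1→N] = [92, 128]
r3 m[φ1→K] = [1040, 1528]
r3 m[φ2→N] = [108, 71]
r3 m[φ2→C] = [1620, 948]
r3 m[φ3→K] = [151, 115]
r3 m[φ3→B] = [145, 75]
r3 m[φ4→A] = [70, 109]
r3 m[φ4→C] = [5, 13]
r3 m[φ5→P] = [91, 175]
r3 m[φ5→B] = [15, 8]
r3 m[H→φ0] = [1, 1]
r3 m[N→φ0] = [108, 132]
r3 m[N→φ1] = [168, 88]
r3 m[N→φ2] = [126, 96]
r3 m[A→φ4] = [1, 1]
r3 m[K→φ1] = [11, 10]
r3 m[K→φ3] = [10, 11]
r3 m[C→φ2] = [5, 13]
r3 m[C→φ4] = [15, 8]
r3 m[P→φ5] = [1, 1]
r3 m[B→φ3] = [15, 8]
r3 m[B→φ5] = [14, 7]
r4 m[φ0→H] = [1632, 936]
r4 m[φ0→N] = [14, 8]
r4 m[φ1→N] = [92, 128]
r4 m[φ1→K] = [1040, 1528]
r4 m[φ2→N] = [108, 71]
r4 m[φ2→C] = [1620, 948]
r4 m[φ3→K] = [151, 115]
r4 m[φ3→B] = [145, 75]
r4 m[φ4→A] = [70, 109]
r4 m[φ4→C] = [5, 13]
r4 m[φ5→P] = [91, 175]
r4 m[φ5→B] = [15, 8]
r4 m[H→φ0] = [1, 1]
r4 m[N→φ0] = [9936, 9088]
r4 m[N→φ1] = [1512, 568]
r4 m[N→φ2] = [1288, 1024]
r4 m[A→φ4] = [1, 1]
r4 m[K→φ1] = [151, 115]
r4 m[K→φ3] = [1040, 1528]
r4 m[C→φ2] = [5, 13]
r4 m[C→φ4] = [1620, 948]
r4 m[P→φ5] = [1, 1]
r4 m[B→φ3] = [15, 8]
r4 m[B→φ5] = [145, 75]
r5 m[φ0→H] = [134864, 76944]
r5 m[φ0→N] = [14, 8]
r5 m[φ1→N] = [1107, 1668]
r5 m[φ1→K] = [7568, 12856]
r5 m[φ2→N] = [108, 71]
r5 m[φ2→C] = [16944, 9776]
r5 m[φ3→K] = [151, 115]
r5 m[φ3→B] = [17000, 9720]
r5 m[φ4→A] = [7980, 12444]
r5 m[φ4→C] = [5, 13]
r5 m[φ5→P] = [945, 1830]
r5 m[φ5→B] = [15, 8]
r5 m[H→φ0] = [1, 1]
r5 m[N→φ0] = [9936, 9088]
r5 m[N→φ1] = [1512, 568]
r5 m[N→φ2] = [1288, 1024]
r5 m[A→φ4] = [1, 1]
r5 m[K→φ1] = [151, 115]
r5 m[K→φ3] = [1040, 1528]
r5 m[C→φ2] = [5, 13]
r5 m[C→φ4] = [1620, 948]
r5 m[P→φ5] = [1, 1]
r5 m[B→φ3] = [15, 8]
r5 m[B→φ5] = [145, 75]
r6 m[φ0→H] = [134864, 76944]
r6 m[φ0→N] = [14, 8]
r6 m[φ1→N] = [1107, 1668]
r6 m[φ1→K] = [7568, 12856]
r6 m[φ2→N] = [108, 71]
r6 m[φ2→C] = [16944, 9776]
r6 m[φ3→K] = [151, 115]
r6 m[φ3→B] = [17000, 9720]
r6 m[φ4→A] = [7980, 12444]
r6 m[φ4→C] = [5, 13]
r6 m[φ5→P] = [945, 1830]
r6 m[φ5→B] = [15, 8]
r6 m[H→φ0] = [1, 1]
r6 m[N→φ0] = [119556, 118428]
r6 m[N→φ1] = [1512, 568]
r6 m[N→φ2] = [15498, 13344]
r6 m[A→φ4] = [1, 1]
r6 m[K→φ1] = [151, 115]
r6 m[K→φ3] = [7568, 12856]
r6 m[C→φ2] = [5, 13]
r6 m[C→φ4] = [16944, 9776]
r6 m[P→φ5] = [1, 1]
r6 m[B→φ3] = [15, 8]
r6 m[B→φ5] = [17000, 9720]
r7 m[φ0→H] = [1668144, 953064]
r7 m[φ0→N] = [14, 8]
r7 m[φ1→N] = [1107, 1668]
r7 m[φ1→K] = [7568, 12856]
r7 m[φ2→N] = [108, 71]
r7 m[φ2→C] = [213084, 119676]
r7 m[φ3→K] = [151, 115]
r7 m[φ3→B] = [132392, 79416]
r7 m[φ4→A] = [82768, 129040]
r7 m[φ4→C] = [5, 13]
r7 m[φ5→P] = [111720, 221040]
r7 m[φ5→B] = [15, 8]
r7 m[H→φ0] = [1, 1]
r7 m[N→φ0] = [119556, 118428]
r7 m[N→φ1] = [1512, 568]
r7 m[N→φ2] = [15498, 13344]
r7 m[A→φ4] = [1, 1]
r7 m[K→φ1] = [151, 115]
r7 m[K→φ3] = [7568, 12856]
r7 m[C→φ2] = [5, 13]
r7 m[C→φ4] = [16944, 9776]
r7 m[P→φ5] = [1, 1]
r7 m[B→φ3] = [15, 8]
r7 m[B→φ5] = [17000, 9720]
r8 m[φ0→H] = [1668144, 953064]
r8 m[φ0→N] = [14, 8]
r8 m[φ1→N] = [1107, 1668]
r8 m[φ1→K] = [7568, 12856]
r8 m[φ2→N] = [108, 71]
r8 m[φ2→C] = [213084, 119676]
r8 m[φ3→K] = [151, 115]
r8 m[φ3→B] = [132392, 79416]
r8 m[φ4→A] = [82768, 129040]
r8 m[φ4→C] = [5, 13]
r8 m[φ5→P] = [111720, 221040]
r8 m[φ5→B] = [15, 8]
r8 m[H→φ0] = [1, 1]
r8 m[N→φ0] = [119556, 118428]
r8 m[N→φ1] = [1512, 568]
r8 m[N→φ2] = [15498, 13344]
r8 m[A→φ4] = [1, 1]
r8 m[K→φ1] = [151, 115]
r8 m[K→φ3] = [7568, 12856]
r8 m[C→φ2] = [5, 13]
r8 m[C→φ4] = [213084, 119676]
r8 m[P→φ5] = [1, 1]
r8 m[B→φ3] = [15, 8]
r8 m[B→φ5] = [132392, 79416]
r9 m[φ0→H] = [1668144, 953064]
r9 m[φ0→N] = [14, 8]
r9 m[φ1→N] = [1107, 1668]
r9 m[φ1→K] = [7568, 12856]
r9 m[φ2→N] = [108, 71]
r9 m[φ2→C] = [213084, 119676]
r9 m[φ3→K] = [151, 115]
r9 m[φ3→B] = [132392, 79416]
r9 m[φ4→A] = [1024548, 1596660]
r9 m[φ4→C] = [5, 13]
r9 m[φ5→P] = [873768, 1747440]
r9 m[φ5→B] = [15, 8]
r9 m[H→φ0] = [1, 1]
r9 m[N→φ0] = [119556, 118428]
r9 m[N→φ1] = [1512, 568]
r9 m[N→φ2] = [15498, 13344]
r9 m[A→φ4] = [1, 1]
r9 m[K→φ1] = [151, 115]
r9 m[K→φ3] = [7568, 12856]
r9 m[C→φ2] = [5, 13]
r9 m[C→φ4] = [213084, 119676]
r9 m[P→φ5] = [1, 1]
r9 m[B→φ3] = [15, 8]
r9 m[B→φ5] = [132392, 79416]
r10 m[φ0→H] = [1668144, 953064]
r10 m[φ0→N] = [14, 8]
r10 m[φ1→N] = [1107, 1668]
r10 m[φ1→K] = [7568, 12856]
r10 m[φ2→N] = [108, 71]
r10 m[φ2→C] = [213084, 119676]
r10 m[φ3→K] = [151, 115]
r10 m[φ3→B] = [132392, 79416]
r10 m[φ4→A] = [1024548, 1596660]
r10 m[φ4→C] = [5, 13]
r10 m[φ5→P] = [873768, 1747440]
r10 m[φ5→B] = [15, 8]
r10 m[H→φ0] = [1, 1]
r10 m[N→φ0] = [119556, 118428]
r10 m[N→φ1] = [1512, 568]
r10 m[N→φ2] = [15498, 13344]
r10 m[A→φ4] = [1, 1]
r10 m[K→φ1] = [151, 115]
r10 m[K→φ3] = [7568, 12856]
r10 m[C→φ2] = [5, 13]
r10 m[C→φ4] = [213084, 119676]
r10 m[P→φ5] = [1, 1]
r10 m[B→φ3] = [15, 8]
r10 m[B→φ5] = [132392, 79416]
fixed point reached at round 10
b[K] = ⊗ incoming = [1142768, 1478440]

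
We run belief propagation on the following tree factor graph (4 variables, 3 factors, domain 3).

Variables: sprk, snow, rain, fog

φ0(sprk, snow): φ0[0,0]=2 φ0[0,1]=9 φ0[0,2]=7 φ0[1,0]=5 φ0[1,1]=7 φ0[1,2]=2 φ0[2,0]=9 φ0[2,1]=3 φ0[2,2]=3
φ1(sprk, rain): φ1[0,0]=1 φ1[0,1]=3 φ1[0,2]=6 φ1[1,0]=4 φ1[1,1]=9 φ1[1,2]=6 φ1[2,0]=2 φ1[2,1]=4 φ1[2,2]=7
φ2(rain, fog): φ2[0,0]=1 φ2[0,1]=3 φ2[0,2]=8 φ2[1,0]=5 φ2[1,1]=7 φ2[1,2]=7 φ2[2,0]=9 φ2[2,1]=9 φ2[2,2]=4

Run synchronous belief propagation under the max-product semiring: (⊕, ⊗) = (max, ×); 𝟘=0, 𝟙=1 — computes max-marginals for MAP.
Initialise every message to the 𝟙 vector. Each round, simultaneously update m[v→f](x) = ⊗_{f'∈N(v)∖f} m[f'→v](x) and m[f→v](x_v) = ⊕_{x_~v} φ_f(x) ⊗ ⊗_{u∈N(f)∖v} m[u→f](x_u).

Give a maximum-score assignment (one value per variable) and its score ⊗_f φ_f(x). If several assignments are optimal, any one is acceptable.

assignment: (sprk=2, snow=0, rain=2, fog=0); score = 567

init: all messages = 𝟙 over 3 values
r1 m[φ0→sprk] = [9, 7, 9]
r1 m[φ0→snow] = [9, 9, 7]
r1 m[φ1→sprk] = [6, 9, 7]
r1 m[φ1→rain] = [4, 9, 7]
r1 m[φ2→rain] = [8, 7, 9]
r1 m[φ2→fog] = [9, 9, 8]
r1 m[sprk→φ0] = [1, 1, 1]
r1 m[sprk→φ1] = [1, 1, 1]
r1 m[snow→φ0] = [1, 1, 1]
r1 m[rain→φ1] = [1, 1, 1]
r1 m[rain→φ2] = [1, 1, 1]
r1 m[fog→φ2] = [1, 1, 1]
r2 m[φ0→sprk] = [9, 7, 9]
r2 m[φ0→snow] = [9, 9, 7]
r2 m[φ1→sprk] = [6, 9, 7]
r2 m[φ1→rain] = [4, 9, 7]
r2 m[φ2→rain] = [8, 7, 9]
r2 m[φ2→fog] = [9, 9, 8]
r2 m[sprk→φ0] = [6, 9, 7]
r2 m[sprk→φ1] = [9, 7, 9]
r2 m[snow→φ0] = [1, 1, 1]
r2 m[rain→φ1] = [8, 7, 9]
r2 m[rain→φ2] = [4, 9, 7]
r2 m[fog→φ2] = [1, 1, 1]
r3 m[φ0→sprk] = [9, 7, 9]
r3 m[φ0→snow] = [63, 63, 42]
r3 m[φ1→sprk] = [54, 63, 63]
r3 m[φ1→rain] = [28, 63, 63]
r3 m[φ2→rain] = [8, 7, 9]
r3 m[φ2→fog] = [63, 63, 63]
r3 m[sprk→φ0] = [6, 9, 7]
r3 m[sprk→φ1] = [9, 7, 9]
r3 m[snow→φ0] = [1, 1, 1]
r3 m[rain→φ1] = [8, 7, 9]
r3 m[rain→φ2] = [4, 9, 7]
r3 m[fog→φ2] = [1, 1, 1]
r4 m[φ0→sprk] = [9, 7, 9]
r4 m[φ0→snow] = [63, 63, 42]
r4 m[φ1→sprk] = [54, 63, 63]
r4 m[φ1→rain] = [28, 63, 63]
r4 m[φ2→rain] = [8, 7, 9]
r4 m[φ2→fog] = [63, 63, 63]
r4 m[sprk→φ0] = [54, 63, 63]
r4 m[sprk→φ1] = [9, 7, 9]
r4 m[snow→φ0] = [1, 1, 1]
r4 m[rain→φ1] = [8, 7, 9]
r4 m[rain→φ2] = [28, 63, 63]
r4 m[fog→φ2] = [1, 1, 1]
r5 m[φ0→sprk] = [9, 7, 9]
r5 m[φ0→snow] = [567, 486, 378]
r5 m[φ1→sprk] = [54, 63, 63]
r5 m[φ1→rain] = [28, 63, 63]
r5 m[φ2→rain] = [8, 7, 9]
r5 m[φ2→fog] = [567, 567, 441]
r5 m[sprk→φ0] = [54, 63, 63]
r5 m[sprk→φ1] = [9, 7, 9]
r5 m[snow→φ0] = [1, 1, 1]
r5 m[rain→φ1] = [8, 7, 9]
r5 m[rain→φ2] = [28, 63, 63]
r5 m[fog→φ2] = [1, 1, 1]
r6 m[φ0→sprk] = [9, 7, 9]
r6 m[φ0→snow] = [567, 486, 378]
r6 m[φ1→sprk] = [54, 63, 63]
r6 m[φ1→rain] = [28, 63, 63]
r6 m[φ2→rain] = [8, 7, 9]
r6 m[φ2→fog] = [567, 567, 441]
r6 m[sprk→φ0] = [54, 63, 63]
r6 m[sprk→φ1] = [9, 7, 9]
r6 m[snow→φ0] = [1, 1, 1]
r6 m[rain→φ1] = [8, 7, 9]
r6 m[rain→φ2] = [28, 63, 63]
r6 m[fog→φ2] = [1, 1, 1]
fixed point reached at round 6
traceback from sprk: (sprk=2, snow=0, rain=2, fog=0), score=567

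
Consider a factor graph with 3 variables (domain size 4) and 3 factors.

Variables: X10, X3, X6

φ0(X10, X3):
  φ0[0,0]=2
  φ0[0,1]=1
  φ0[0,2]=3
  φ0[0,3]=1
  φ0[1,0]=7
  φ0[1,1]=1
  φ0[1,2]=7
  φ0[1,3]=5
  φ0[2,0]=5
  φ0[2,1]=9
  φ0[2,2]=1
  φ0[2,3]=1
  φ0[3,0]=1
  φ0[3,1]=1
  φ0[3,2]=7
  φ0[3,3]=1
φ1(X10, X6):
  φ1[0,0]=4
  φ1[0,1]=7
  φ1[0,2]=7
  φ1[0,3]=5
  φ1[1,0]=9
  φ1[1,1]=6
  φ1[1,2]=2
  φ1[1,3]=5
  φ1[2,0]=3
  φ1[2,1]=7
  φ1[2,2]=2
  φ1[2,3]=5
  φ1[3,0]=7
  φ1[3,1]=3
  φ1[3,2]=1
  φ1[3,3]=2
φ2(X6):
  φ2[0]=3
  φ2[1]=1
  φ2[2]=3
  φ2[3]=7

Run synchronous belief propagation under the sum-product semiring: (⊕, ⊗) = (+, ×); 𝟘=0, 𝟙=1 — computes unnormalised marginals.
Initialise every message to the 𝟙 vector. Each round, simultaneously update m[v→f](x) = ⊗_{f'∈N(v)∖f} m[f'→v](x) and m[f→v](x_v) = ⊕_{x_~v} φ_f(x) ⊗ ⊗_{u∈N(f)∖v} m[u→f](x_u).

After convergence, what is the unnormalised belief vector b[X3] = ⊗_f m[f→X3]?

init: all messages = 𝟙 over 4 values
r1 m[φ0→X10] = [7, 20, 16, 10]
r1 m[φ0→X3] = [15, 12, 18, 8]
r1 m[φ1→X10] = [23, 22, 17, 13]
r1 m[φ1→X6] = [23, 23, 12, 17]
r1 m[φ2→X6] = [3, 1, 3, 7]
r1 m[X10→φ0] = [1, 1, 1, 1]
r1 m[X10→φ1] = [1, 1, 1, 1]
r1 m[X3→φ0] = [1, 1, 1, 1]
r1 m[X6→φ1] = [1, 1, 1, 1]
r1 m[X6→φ2] = [1, 1, 1, 1]
r2 m[φ0→X10] = [7, 20, 16, 10]
r2 m[φ0→X3] = [15, 12, 18, 8]
r2 m[φ1→X10] = [23, 22, 17, 13]
r2 m[φ1→X6] = [23, 23, 12, 17]
r2 m[φ2→X6] = [3, 1, 3, 7]
r2 m[X10→φ0] = [23, 22, 17, 13]
r2 m[X10→φ1] = [7, 20, 16, 10]
r2 m[X3→φ0] = [1, 1, 1, 1]
r2 m[X6→φ1] = [3, 1, 3, 7]
r2 m[X6→φ2] = [23, 23, 12, 17]
r3 m[φ0→X10] = [7, 20, 16, 10]
r3 m[φ0→X3] = [298, 211, 331, 163]
r3 m[φ1→X10] = [75, 74, 57, 41]
r3 m[φ1→X6] = [326, 311, 131, 235]
r3 m[φ2→X6] = [3, 1, 3, 7]
r3 m[X10→φ0] = [23, 22, 17, 13]
r3 m[X10→φ1] = [7, 20, 16, 10]
r3 m[X3→φ0] = [1, 1, 1, 1]
r3 m[X6→φ1] = [3, 1, 3, 7]
r3 m[X6→φ2] = [23, 23, 12, 17]
r4 m[φ0→X10] = [7, 20, 16, 10]
r4 m[φ0→X3] = [298, 211, 331, 163]
r4 m[φ1→X10] = [75, 74, 57, 41]
r4 m[φ1→X6] = [326, 311, 131, 235]
r4 m[φ2→X6] = [3, 1, 3, 7]
r4 m[X10→φ0] = [75, 74, 57, 41]
r4 m[X10→φ1] = [7, 20, 16, 10]
r4 m[X3→φ0] = [1, 1, 1, 1]
r4 m[X6→φ1] = [3, 1, 3, 7]
r4 m[X6→φ2] = [326, 311, 131, 235]
r5 m[φ0→X10] = [7, 20, 16, 10]
r5 m[φ0→X3] = [994, 703, 1087, 543]
r5 m[φ1→X10] = [75, 74, 57, 41]
r5 m[φ1→X6] = [326, 311, 131, 235]
r5 m[φ2→X6] = [3, 1, 3, 7]
r5 m[X10→φ0] = [75, 74, 57, 41]
r5 m[X10→φ1] = [7, 20, 16, 10]
r5 m[X3→φ0] = [1, 1, 1, 1]
r5 m[X6→φ1] = [3, 1, 3, 7]
r5 m[X6→φ2] = [326, 311, 131, 235]
r6 m[φ0→X10] = [7, 20, 16, 10]
r6 m[φ0→X3] = [994, 703, 1087, 543]
r6 m[φ1→X10] = [75, 74, 57, 41]
r6 m[φ1→X6] = [326, 311, 131, 235]
r6 m[φ2→X6] = [3, 1, 3, 7]
r6 m[X10→φ0] = [75, 74, 57, 41]
r6 m[X10→φ1] = [7, 20, 16, 10]
r6 m[X3→φ0] = [1, 1, 1, 1]
r6 m[X6→φ1] = [3, 1, 3, 7]
r6 m[X6→φ2] = [326, 311, 131, 235]
fixed point reached at round 6
b[X3] = ⊗ incoming = [994, 703, 1087, 543]

b[X3] = [994, 703, 1087, 543]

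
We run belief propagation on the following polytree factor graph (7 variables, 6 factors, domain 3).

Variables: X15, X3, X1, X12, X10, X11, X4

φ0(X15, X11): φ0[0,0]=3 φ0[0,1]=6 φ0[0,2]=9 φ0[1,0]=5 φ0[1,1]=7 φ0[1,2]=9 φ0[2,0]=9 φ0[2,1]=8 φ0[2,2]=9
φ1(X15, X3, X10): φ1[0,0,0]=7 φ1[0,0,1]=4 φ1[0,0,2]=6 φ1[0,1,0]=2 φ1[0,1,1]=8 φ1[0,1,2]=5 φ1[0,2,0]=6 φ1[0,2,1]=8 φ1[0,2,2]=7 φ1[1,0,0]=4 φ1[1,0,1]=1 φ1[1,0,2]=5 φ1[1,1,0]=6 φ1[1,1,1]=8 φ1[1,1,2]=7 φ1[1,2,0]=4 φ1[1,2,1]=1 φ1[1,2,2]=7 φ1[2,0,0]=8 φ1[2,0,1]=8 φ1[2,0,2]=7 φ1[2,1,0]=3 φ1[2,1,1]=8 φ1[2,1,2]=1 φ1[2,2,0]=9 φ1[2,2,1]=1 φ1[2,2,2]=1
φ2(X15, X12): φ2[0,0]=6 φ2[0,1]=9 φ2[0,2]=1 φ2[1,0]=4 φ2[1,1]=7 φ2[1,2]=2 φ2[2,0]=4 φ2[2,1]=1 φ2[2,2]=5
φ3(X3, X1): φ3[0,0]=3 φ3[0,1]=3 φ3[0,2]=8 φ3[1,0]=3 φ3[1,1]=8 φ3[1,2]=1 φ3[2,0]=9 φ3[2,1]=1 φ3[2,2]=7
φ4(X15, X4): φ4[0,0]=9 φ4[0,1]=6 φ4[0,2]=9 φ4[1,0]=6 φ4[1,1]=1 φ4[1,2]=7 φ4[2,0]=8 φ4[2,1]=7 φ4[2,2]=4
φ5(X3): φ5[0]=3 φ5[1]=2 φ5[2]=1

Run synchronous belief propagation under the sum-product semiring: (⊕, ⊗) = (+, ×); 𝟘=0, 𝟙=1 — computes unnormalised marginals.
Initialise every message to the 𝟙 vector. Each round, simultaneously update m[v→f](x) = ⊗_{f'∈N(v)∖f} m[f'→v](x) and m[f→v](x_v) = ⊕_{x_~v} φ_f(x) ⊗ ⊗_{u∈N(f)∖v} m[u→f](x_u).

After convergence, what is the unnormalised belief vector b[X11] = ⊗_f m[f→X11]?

init: all messages = 𝟙 over 3 values
r1 m[φ0→X15] = [18, 21, 26]
r1 m[φ0→X11] = [17, 21, 27]
r1 m[φ1→X15] = [53, 43, 46]
r1 m[φ1→X3] = [50, 48, 44]
r1 m[φ1→X10] = [49, 47, 46]
r1 m[φ2→X15] = [16, 13, 10]
r1 m[φ2→X12] = [14, 17, 8]
r1 m[φ3→X3] = [14, 12, 17]
r1 m[φ3→X1] = [15, 12, 16]
r1 m[φ4→X15] = [24, 14, 19]
r1 m[φ4→X4] = [23, 14, 20]
r1 m[φ5→X3] = [3, 2, 1]
r1 m[X15→φ0] = [1, 1, 1]
r1 m[X15→φ1] = [1, 1, 1]
r1 m[X15→φ2] = [1, 1, 1]
r1 m[X15→φ4] = [1, 1, 1]
r1 m[X3→φ1] = [1, 1, 1]
r1 m[X3→φ3] = [1, 1, 1]
r1 m[X3→φ5] = [1, 1, 1]
r1 m[X1→φ3] = [1, 1, 1]
r1 m[X12→φ2] = [1, 1, 1]
r1 m[X10→φ1] = [1, 1, 1]
r1 m[X11→φ0] = [1, 1, 1]
r1 m[X4→φ4] = [1, 1, 1]
r2 m[φ0→X15] = [18, 21, 26]
r2 m[φ0→X11] = [17, 21, 27]
r2 m[φ1→X15] = [53, 43, 46]
r2 m[φ1→X3] = [50, 48, 44]
r2 m[φ1→X10] = [49, 47, 46]
r2 m[φ2→X15] = [16, 13, 10]
r2 m[φ2→X12] = [14, 17, 8]
r2 m[φ3→X3] = [14, 12, 17]
r2 m[φ3→X1] = [15, 12, 16]
r2 m[φ4→X15] = [24, 14, 19]
r2 m[φ4→X4] = [23, 14, 20]
r2 m[φ5→X3] = [3, 2, 1]
r2 m[X15→φ0] = [20352, 7826, 8740]
r2 m[X15→φ1] = [6912, 3822, 4940]
r2 m[X15→φ2] = [22896, 12642, 22724]
r2 m[X15→φ4] = [15264, 11739, 11960]
r2 m[X3→φ1] = [42, 24, 17]
r2 m[X3→φ3] = [150, 96, 44]
r2 m[X3→φ5] = [700, 576, 748]
r2 m[X1→φ3] = [1, 1, 1]
r2 m[X12→φ2] = [1, 1, 1]
r2 m[X10→φ1] = [1, 1, 1]
r2 m[X11→φ0] = [1, 1, 1]
r2 m[X4→φ4] = [1, 1, 1]
r3 m[φ0→X15] = [18, 21, 26]
r3 m[φ0→X11] = [178846, 246814, 332262]
r3 m[φ1→X15] = [1431, 1128, 1441]
r3 m[φ1→X3] = [269344, 243222, 245356]
r3 m[φ1→X10] = [7292628, 7079974, 6948226]
r3 m[φ2→X15] = [16, 13, 10]
r3 m[φ2→X12] = [278840, 317282, 161800]
r3 m[φ3→X3] = [14, 12, 17]
r3 m[φ3→X1] = [1134, 1262, 1604]
r3 m[φ4→X15] = [24, 14, 19]
r3 m[φ4→X4] = [303490, 187043, 267389]
r3 m[φ5→X3] = [3, 2, 1]
r3 m[X15→φ0] = [20352, 7826, 8740]
r3 m[X15→φ1] = [6912, 3822, 4940]
r3 m[X15→φ2] = [22896, 12642, 22724]
r3 m[X15→φ4] = [15264, 11739, 11960]
r3 m[X3→φ1] = [42, 24, 17]
r3 m[X3→φ3] = [150, 96, 44]
r3 m[X3→φ5] = [700, 576, 748]
r3 m[X1→φ3] = [1, 1, 1]
r3 m[X12→φ2] = [1, 1, 1]
r3 m[X10→φ1] = [1, 1, 1]
r3 m[X11→φ0] = [1, 1, 1]
r3 m[X4→φ4] = [1, 1, 1]
r4 m[φ0→X15] = [18, 21, 26]
r4 m[φ0→X11] = [178846, 246814, 332262]
r4 m[φ1→X15] = [1431, 1128, 1441]
r4 m[φ1→X3] = [269344, 243222, 245356]
r4 m[φ1→X10] = [7292628, 7079974, 6948226]
r4 m[φ2→X15] = [16, 13, 10]
r4 m[φ2→X12] = [278840, 317282, 161800]
r4 m[φ3→X3] = [14, 12, 17]
r4 m[φ3→X1] = [1134, 1262, 1604]
r4 m[φ4→X15] = [24, 14, 19]
r4 m[φ4→X4] = [303490, 187043, 267389]
r4 m[φ5→X3] = [3, 2, 1]
r4 m[X15→φ0] = [549504, 205296, 273790]
r4 m[X15→φ1] = [6912, 3822, 4940]
r4 m[X15→φ2] = [618192, 331632, 711854]
r4 m[X15→φ4] = [412128, 307944, 374660]
r4 m[X3→φ1] = [42, 24, 17]
r4 m[X3→φ3] = [808032, 486444, 245356]
r4 m[X3→φ5] = [3770816, 2918664, 4171052]
r4 m[X1→φ3] = [1, 1, 1]
r4 m[X12→φ2] = [1, 1, 1]
r4 m[X10→φ1] = [1, 1, 1]
r4 m[X11→φ0] = [1, 1, 1]
r4 m[X4→φ4] = [1, 1, 1]
r5 m[φ0→X15] = [18, 21, 26]
r5 m[φ0→X11] = [5139102, 6924416, 9257310]
r5 m[φ1→X15] = [1431, 1128, 1441]
r5 m[φ1→X3] = [269344, 243222, 245356]
r5 m[φ1→X10] = [7292628, 7079974, 6948226]
r5 m[φ2→X15] = [16, 13, 10]
r5 m[φ2→X12] = [7883096, 8597006, 4840726]
r5 m[φ3→X3] = [14, 12, 17]
r5 m[φ3→X1] = [6091632, 6561004, 8668192]
r5 m[φ4→X15] = [24, 14, 19]
r5 m[φ4→X4] = [8554096, 5403332, 7363400]
r5 m[φ5→X3] = [3, 2, 1]
r5 m[X15→φ0] = [549504, 205296, 273790]
r5 m[X15→φ1] = [6912, 3822, 4940]
r5 m[X15→φ2] = [618192, 331632, 711854]
r5 m[X15→φ4] = [412128, 307944, 374660]
r5 m[X3→φ1] = [42, 24, 17]
r5 m[X3→φ3] = [808032, 486444, 245356]
r5 m[X3→φ5] = [3770816, 2918664, 4171052]
r5 m[X1→φ3] = [1, 1, 1]
r5 m[X12→φ2] = [1, 1, 1]
r5 m[X10→φ1] = [1, 1, 1]
r5 m[X11→φ0] = [1, 1, 1]
r5 m[X4→φ4] = [1, 1, 1]
r6 m[φ0→X15] = [18, 21, 26]
r6 m[φ0→X11] = [5139102, 6924416, 9257310]
r6 m[φ1→X15] = [1431, 1128, 1441]
r6 m[φ1→X3] = [269344, 243222, 245356]
r6 m[φ1→X10] = [7292628, 7079974, 6948226]
r6 m[φ2→X15] = [16, 13, 10]
r6 m[φ2→X12] = [7883096, 8597006, 4840726]
r6 m[φ3→X3] = [14, 12, 17]
r6 m[φ3→X1] = [6091632, 6561004, 8668192]
r6 m[φ4→X15] = [24, 14, 19]
r6 m[φ4→X4] = [8554096, 5403332, 7363400]
r6 m[φ5→X3] = [3, 2, 1]
r6 m[X15→φ0] = [549504, 205296, 273790]
r6 m[X15→φ1] = [6912, 3822, 4940]
r6 m[X15→φ2] = [618192, 331632, 711854]
r6 m[X15→φ4] = [412128, 307944, 374660]
r6 m[X3→φ1] = [42, 24, 17]
r6 m[X3→φ3] = [808032, 486444, 245356]
r6 m[X3→φ5] = [3770816, 2918664, 4171052]
r6 m[X1→φ3] = [1, 1, 1]
r6 m[X12→φ2] = [1, 1, 1]
r6 m[X10→φ1] = [1, 1, 1]
r6 m[X11→φ0] = [1, 1, 1]
r6 m[X4→φ4] = [1, 1, 1]
fixed point reached at round 6
b[X11] = ⊗ incoming = [5139102, 6924416, 9257310]

b[X11] = [5139102, 6924416, 9257310]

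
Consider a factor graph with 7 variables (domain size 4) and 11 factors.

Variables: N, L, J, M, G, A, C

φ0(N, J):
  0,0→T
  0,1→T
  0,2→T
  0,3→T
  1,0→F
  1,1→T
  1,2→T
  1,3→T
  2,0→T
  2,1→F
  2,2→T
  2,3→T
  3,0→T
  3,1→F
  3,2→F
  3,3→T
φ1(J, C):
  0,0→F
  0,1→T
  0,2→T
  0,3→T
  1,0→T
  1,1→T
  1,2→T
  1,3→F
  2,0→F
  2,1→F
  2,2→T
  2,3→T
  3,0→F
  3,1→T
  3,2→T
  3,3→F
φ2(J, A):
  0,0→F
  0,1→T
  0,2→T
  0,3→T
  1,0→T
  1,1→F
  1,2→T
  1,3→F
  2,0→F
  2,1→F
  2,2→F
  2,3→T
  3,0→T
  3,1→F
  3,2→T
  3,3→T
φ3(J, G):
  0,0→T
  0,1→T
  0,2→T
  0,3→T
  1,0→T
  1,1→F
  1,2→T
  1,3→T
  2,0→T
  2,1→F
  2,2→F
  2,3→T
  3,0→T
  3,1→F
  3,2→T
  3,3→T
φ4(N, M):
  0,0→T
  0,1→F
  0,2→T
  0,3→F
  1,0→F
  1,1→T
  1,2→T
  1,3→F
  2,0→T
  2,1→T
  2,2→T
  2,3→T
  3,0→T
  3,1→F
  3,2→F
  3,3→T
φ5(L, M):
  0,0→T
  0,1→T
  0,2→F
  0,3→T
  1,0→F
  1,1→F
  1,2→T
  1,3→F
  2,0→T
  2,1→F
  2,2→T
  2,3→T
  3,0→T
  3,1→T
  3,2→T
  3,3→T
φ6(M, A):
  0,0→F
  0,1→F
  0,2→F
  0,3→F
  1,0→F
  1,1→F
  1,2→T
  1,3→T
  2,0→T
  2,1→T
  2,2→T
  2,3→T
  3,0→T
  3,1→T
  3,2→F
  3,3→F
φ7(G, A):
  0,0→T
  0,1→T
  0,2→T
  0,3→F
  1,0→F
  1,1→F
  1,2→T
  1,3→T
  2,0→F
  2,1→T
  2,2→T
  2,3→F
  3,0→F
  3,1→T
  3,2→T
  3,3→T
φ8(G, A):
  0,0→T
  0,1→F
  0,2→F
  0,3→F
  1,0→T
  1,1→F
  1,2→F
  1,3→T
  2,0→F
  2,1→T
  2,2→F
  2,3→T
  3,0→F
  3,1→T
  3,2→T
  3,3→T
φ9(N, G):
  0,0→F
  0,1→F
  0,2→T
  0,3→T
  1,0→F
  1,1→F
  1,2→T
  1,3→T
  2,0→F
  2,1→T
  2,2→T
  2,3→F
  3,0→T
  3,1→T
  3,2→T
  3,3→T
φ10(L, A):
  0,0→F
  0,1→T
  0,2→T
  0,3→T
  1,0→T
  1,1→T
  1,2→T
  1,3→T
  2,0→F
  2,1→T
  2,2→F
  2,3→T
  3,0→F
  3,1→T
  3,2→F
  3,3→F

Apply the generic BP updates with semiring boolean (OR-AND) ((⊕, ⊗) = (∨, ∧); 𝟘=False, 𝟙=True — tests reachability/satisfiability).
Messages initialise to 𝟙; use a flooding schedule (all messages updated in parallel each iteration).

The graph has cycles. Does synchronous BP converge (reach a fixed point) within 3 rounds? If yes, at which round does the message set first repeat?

CONVERGED at round 3

init: all messages = 𝟙 over 4 values
r1 m[φ0→N] = [T, T, T, T]
r1 m[φ0→J] = [T, T, T, T]
r1 m[φ1→J] = [T, T, T, T]
r1 m[φ1→C] = [T, T, T, T]
r1 m[φ2→J] = [T, T, T, T]
r1 m[φ2→A] = [T, T, T, T]
r1 m[φ3→J] = [T, T, T, T]
r1 m[φ3→G] = [T, T, T, T]
r1 m[φ4→N] = [T, T, T, T]
r1 m[φ4→M] = [T, T, T, T]
r1 m[φ5→L] = [T, T, T, T]
r1 m[φ5→M] = [T, T, T, T]
r1 m[φ6→M] = [F, T, T, T]
r1 m[φ6→A] = [T, T, T, T]
r1 m[φ7→G] = [T, T, T, T]
r1 m[φ7→A] = [T, T, T, T]
r1 m[φ8→G] = [T, T, T, T]
r1 m[φ8→A] = [T, T, T, T]
r1 m[φ9→N] = [T, T, T, T]
r1 m[φ9→G] = [T, T, T, T]
r1 m[φ10→L] = [T, T, T, T]
r1 m[φ10→A] = [T, T, T, T]
r1 m[N→φ0] = [T, T, T, T]
r1 m[N→φ4] = [T, T, T, T]
r1 m[N→φ9] = [T, T, T, T]
r1 m[L→φ5] = [T, T, T, T]
r1 m[L→φ10] = [T, T, T, T]
r1 m[J→φ0] = [T, T, T, T]
r1 m[J→φ1] = [T, T, T, T]
r1 m[J→φ2] = [T, T, T, T]
r1 m[J→φ3] = [T, T, T, T]
r1 m[M→φ4] = [T, T, T, T]
r1 m[M→φ5] = [T, T, T, T]
r1 m[M→φ6] = [T, T, T, T]
r1 m[G→φ3] = [T, T, T, T]
r1 m[G→φ7] = [T, T, T, T]
r1 m[G→φ8] = [T, T, T, T]
r1 m[G→φ9] = [T, T, T, T]
r1 m[A→φ2] = [T, T, T, T]
r1 m[A→φ6] = [T, T, T, T]
r1 m[A→φ7] = [T, T, T, T]
r1 m[A→φ8] = [T, T, T, T]
r1 m[A→φ10] = [T, T, T, T]
r1 m[C→φ1] = [T, T, T, T]
r2 m[φ0→N] = [T, T, T, T]
r2 m[φ0→J] = [T, T, T, T]
r2 m[φ1→J] = [T, T, T, T]
r2 m[φ1→C] = [T, T, T, T]
r2 m[φ2→J] = [T, T, T, T]
r2 m[φ2→A] = [T, T, T, T]
r2 m[φ3→J] = [T, T, T, T]
r2 m[φ3→G] = [T, T, T, T]
r2 m[φ4→N] = [T, T, T, T]
r2 m[φ4→M] = [T, T, T, T]
r2 m[φ5→L] = [T, T, T, T]
r2 m[φ5→M] = [T, T, T, T]
r2 m[φ6→M] = [F, T, T, T]
r2 m[φ6→A] = [T, T, T, T]
r2 m[φ7→G] = [T, T, T, T]
r2 m[φ7→A] = [T, T, T, T]
r2 m[φ8→G] = [T, T, T, T]
r2 m[φ8→A] = [T, T, T, T]
r2 m[φ9→N] = [T, T, T, T]
r2 m[φ9→G] = [T, T, T, T]
r2 m[φ10→L] = [T, T, T, T]
r2 m[φ10→A] = [T, T, T, T]
r2 m[N→φ0] = [T, T, T, T]
r2 m[N→φ4] = [T, T, T, T]
r2 m[N→φ9] = [T, T, T, T]
r2 m[L→φ5] = [T, T, T, T]
r2 m[L→φ10] = [T, T, T, T]
r2 m[J→φ0] = [T, T, T, T]
r2 m[J→φ1] = [T, T, T, T]
r2 m[J→φ2] = [T, T, T, T]
r2 m[J→φ3] = [T, T, T, T]
r2 m[M→φ4] = [F, T, T, T]
r2 m[M→φ5] = [F, T, T, T]
r2 m[M→φ6] = [T, T, T, T]
r2 m[G→φ3] = [T, T, T, T]
r2 m[G→φ7] = [T, T, T, T]
r2 m[G→φ8] = [T, T, T, T]
r2 m[G→φ9] = [T, T, T, T]
r2 m[A→φ2] = [T, T, T, T]
r2 m[A→φ6] = [T, T, T, T]
r2 m[A→φ7] = [T, T, T, T]
r2 m[A→φ8] = [T, T, T, T]
r2 m[A→φ10] = [T, T, T, T]
r2 m[C→φ1] = [T, T, T, T]
r3 m[φ0→N] = [T, T, T, T]
r3 m[φ0→J] = [T, T, T, T]
r3 m[φ1→J] = [T, T, T, T]
r3 m[φ1→C] = [T, T, T, T]
r3 m[φ2→J] = [T, T, T, T]
r3 m[φ2→A] = [T, T, T, T]
r3 m[φ3→J] = [T, T, T, T]
r3 m[φ3→G] = [T, T, T, T]
r3 m[φ4→N] = [T, T, T, T]
r3 m[φ4→M] = [T, T, T, T]
r3 m[φ5→L] = [T, T, T, T]
r3 m[φ5→M] = [T, T, T, T]
r3 m[φ6→M] = [F, T, T, T]
r3 m[φ6→A] = [T, T, T, T]
r3 m[φ7→G] = [T, T, T, T]
r3 m[φ7→A] = [T, T, T, T]
r3 m[φ8→G] = [T, T, T, T]
r3 m[φ8→A] = [T, T, T, T]
r3 m[φ9→N] = [T, T, T, T]
r3 m[φ9→G] = [T, T, T, T]
r3 m[φ10→L] = [T, T, T, T]
r3 m[φ10→A] = [T, T, T, T]
r3 m[N→φ0] = [T, T, T, T]
r3 m[N→φ4] = [T, T, T, T]
r3 m[N→φ9] = [T, T, T, T]
r3 m[L→φ5] = [T, T, T, T]
r3 m[L→φ10] = [T, T, T, T]
r3 m[J→φ0] = [T, T, T, T]
r3 m[J→φ1] = [T, T, T, T]
r3 m[J→φ2] = [T, T, T, T]
r3 m[J→φ3] = [T, T, T, T]
r3 m[M→φ4] = [F, T, T, T]
r3 m[M→φ5] = [F, T, T, T]
r3 m[M→φ6] = [T, T, T, T]
r3 m[G→φ3] = [T, T, T, T]
r3 m[G→φ7] = [T, T, T, T]
r3 m[G→φ8] = [T, T, T, T]
r3 m[G→φ9] = [T, T, T, T]
r3 m[A→φ2] = [T, T, T, T]
r3 m[A→φ6] = [T, T, T, T]
r3 m[A→φ7] = [T, T, T, T]
r3 m[A→φ8] = [T, T, T, T]
r3 m[A→φ10] = [T, T, T, T]
r3 m[C→φ1] = [T, T, T, T]
fixed point reached at round 3
messages reach a fixed point at round 3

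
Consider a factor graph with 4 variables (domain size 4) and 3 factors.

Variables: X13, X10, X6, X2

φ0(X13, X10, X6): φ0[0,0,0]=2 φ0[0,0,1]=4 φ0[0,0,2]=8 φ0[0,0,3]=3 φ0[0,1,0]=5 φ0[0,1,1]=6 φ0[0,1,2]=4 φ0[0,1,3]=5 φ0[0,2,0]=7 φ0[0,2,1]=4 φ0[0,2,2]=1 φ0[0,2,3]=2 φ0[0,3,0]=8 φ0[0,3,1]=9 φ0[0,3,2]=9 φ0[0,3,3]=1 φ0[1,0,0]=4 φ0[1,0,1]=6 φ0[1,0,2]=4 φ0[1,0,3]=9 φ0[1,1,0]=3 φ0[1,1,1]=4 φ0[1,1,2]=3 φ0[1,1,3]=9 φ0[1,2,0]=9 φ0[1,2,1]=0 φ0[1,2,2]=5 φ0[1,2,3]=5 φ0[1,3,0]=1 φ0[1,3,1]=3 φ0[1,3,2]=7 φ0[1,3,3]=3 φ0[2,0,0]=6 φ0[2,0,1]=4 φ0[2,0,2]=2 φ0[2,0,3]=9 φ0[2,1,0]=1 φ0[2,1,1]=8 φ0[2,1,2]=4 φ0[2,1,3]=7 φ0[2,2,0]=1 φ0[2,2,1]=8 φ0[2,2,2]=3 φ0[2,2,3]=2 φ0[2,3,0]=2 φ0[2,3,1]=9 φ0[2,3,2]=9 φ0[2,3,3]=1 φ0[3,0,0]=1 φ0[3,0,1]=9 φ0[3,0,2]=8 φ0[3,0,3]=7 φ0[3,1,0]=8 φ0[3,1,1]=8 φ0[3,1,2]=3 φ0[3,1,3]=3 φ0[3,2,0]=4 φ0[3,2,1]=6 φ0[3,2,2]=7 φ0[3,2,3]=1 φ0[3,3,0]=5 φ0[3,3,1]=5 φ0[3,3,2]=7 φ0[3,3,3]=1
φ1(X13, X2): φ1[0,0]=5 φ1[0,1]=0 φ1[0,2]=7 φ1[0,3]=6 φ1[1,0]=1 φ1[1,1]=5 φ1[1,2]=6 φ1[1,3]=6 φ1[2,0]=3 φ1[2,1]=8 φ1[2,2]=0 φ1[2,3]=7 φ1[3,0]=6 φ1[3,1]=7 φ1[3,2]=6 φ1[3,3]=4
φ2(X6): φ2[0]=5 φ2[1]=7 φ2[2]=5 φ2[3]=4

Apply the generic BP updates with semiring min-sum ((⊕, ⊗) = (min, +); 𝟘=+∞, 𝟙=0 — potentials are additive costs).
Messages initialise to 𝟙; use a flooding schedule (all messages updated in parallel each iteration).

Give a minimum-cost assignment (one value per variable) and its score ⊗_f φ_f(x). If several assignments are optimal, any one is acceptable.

assignment: (X13=0, X10=3, X6=3, X2=1); score = 5

init: all messages = 𝟙 over 4 values
r1 m[φ0→X13] = [1, 0, 1, 1]
r1 m[φ0→X10] = [1, 1, 0, 1]
r1 m[φ0→X6] = [1, 0, 1, 1]
r1 m[φ1→X13] = [0, 1, 0, 4]
r1 m[φ1→X2] = [1, 0, 0, 4]
r1 m[φ2→X6] = [5, 7, 5, 4]
r1 m[X13→φ0] = [0, 0, 0, 0]
r1 m[X13→φ1] = [0, 0, 0, 0]
r1 m[X10→φ0] = [0, 0, 0, 0]
r1 m[X6→φ0] = [0, 0, 0, 0]
r1 m[X6→φ2] = [0, 0, 0, 0]
r1 m[X2→φ1] = [0, 0, 0, 0]
r2 m[φ0→X13] = [1, 0, 1, 1]
r2 m[φ0→X10] = [1, 1, 0, 1]
r2 m[φ0→X6] = [1, 0, 1, 1]
r2 m[φ1→X13] = [0, 1, 0, 4]
r2 m[φ1→X2] = [1, 0, 0, 4]
r2 m[φ2→X6] = [5, 7, 5, 4]
r2 m[X13→φ0] = [0, 1, 0, 4]
r2 m[X13→φ1] = [1, 0, 1, 1]
r2 m[X10→φ0] = [0, 0, 0, 0]
r2 m[X6→φ0] = [5, 7, 5, 4]
r2 m[X6→φ2] = [1, 0, 1, 1]
r2 m[X2→φ1] = [0, 0, 0, 0]
r3 m[φ0→X13] = [5, 6, 5, 5]
r3 m[φ0→X10] = [7, 6, 6, 5]
r3 m[φ0→X6] = [1, 1, 1, 1]
r3 m[φ1→X13] = [0, 1, 0, 4]
r3 m[φ1→X2] = [1, 1, 1, 5]
r3 m[φ2→X6] = [5, 7, 5, 4]
r3 m[X13→φ0] = [0, 1, 0, 4]
r3 m[X13→φ1] = [1, 0, 1, 1]
r3 m[X10→φ0] = [0, 0, 0, 0]
r3 m[X6→φ0] = [5, 7, 5, 4]
r3 m[X6→φ2] = [1, 0, 1, 1]
r3 m[X2→φ1] = [0, 0, 0, 0]
r4 m[φ0→X13] = [5, 6, 5, 5]
r4 m[φ0→X10] = [7, 6, 6, 5]
r4 m[φ0→X6] = [1, 1, 1, 1]
r4 m[φ1→X13] = [0, 1, 0, 4]
r4 m[φ1→X2] = [1, 1, 1, 5]
r4 m[φ2→X6] = [5, 7, 5, 4]
r4 m[X13→φ0] = [0, 1, 0, 4]
r4 m[X13→φ1] = [5, 6, 5, 5]
r4 m[X10→φ0] = [0, 0, 0, 0]
r4 m[X6→φ0] = [5, 7, 5, 4]
r4 m[X6→φ2] = [1, 1, 1, 1]
r4 m[X2→φ1] = [0, 0, 0, 0]
r5 m[φ0→X13] = [5, 6, 5, 5]
r5 m[φ0→X10] = [7, 6, 6, 5]
r5 m[φ0→X6] = [1, 1, 1, 1]
r5 m[φ1→X13] = [0, 1, 0, 4]
r5 m[φ1→X2] = [7, 5, 5, 9]
r5 m[φ2→X6] = [5, 7, 5, 4]
r5 m[X13→φ0] = [0, 1, 0, 4]
r5 m[X13→φ1] = [5, 6, 5, 5]
r5 m[X10→φ0] = [0, 0, 0, 0]
r5 m[X6→φ0] = [5, 7, 5, 4]
r5 m[X6→φ2] = [1, 1, 1, 1]
r5 m[X2→φ1] = [0, 0, 0, 0]
r6 m[φ0→X13] = [5, 6, 5, 5]
r6 m[φ0→X10] = [7, 6, 6, 5]
r6 m[φ0→X6] = [1, 1, 1, 1]
r6 m[φ1→X13] = [0, 1, 0, 4]
r6 m[φ1→X2] = [7, 5, 5, 9]
r6 m[φ2→X6] = [5, 7, 5, 4]
r6 m[X13→φ0] = [0, 1, 0, 4]
r6 m[X13→φ1] = [5, 6, 5, 5]
r6 m[X10→φ0] = [0, 0, 0, 0]
r6 m[X6→φ0] = [5, 7, 5, 4]
r6 m[X6→φ2] = [1, 1, 1, 1]
r6 m[X2→φ1] = [0, 0, 0, 0]
fixed point reached at round 6
traceback from X13: (X13=0, X10=3, X6=3, X2=1), score=5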